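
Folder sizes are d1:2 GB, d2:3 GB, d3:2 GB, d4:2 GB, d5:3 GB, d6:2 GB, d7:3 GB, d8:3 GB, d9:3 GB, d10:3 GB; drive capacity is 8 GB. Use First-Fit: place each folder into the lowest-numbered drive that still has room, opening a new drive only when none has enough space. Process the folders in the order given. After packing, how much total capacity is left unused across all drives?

d1 (2 GB) → drive 1 (remaining 6 GB)
d2 (3 GB) → drive 1 (remaining 3 GB)
d3 (2 GB) → drive 1 (remaining 1 GB)
d4 (2 GB) → drive 2 (remaining 6 GB)
d5 (3 GB) → drive 2 (remaining 3 GB)
d6 (2 GB) → drive 2 (remaining 1 GB)
d7 (3 GB) → drive 3 (remaining 5 GB)
d8 (3 GB) → drive 3 (remaining 2 GB)
d9 (3 GB) → drive 4 (remaining 5 GB)
d10 (3 GB) → drive 4 (remaining 2 GB)
4 drives × 8 GB = 32 GB; used 26 GB; unused 6 GB.

6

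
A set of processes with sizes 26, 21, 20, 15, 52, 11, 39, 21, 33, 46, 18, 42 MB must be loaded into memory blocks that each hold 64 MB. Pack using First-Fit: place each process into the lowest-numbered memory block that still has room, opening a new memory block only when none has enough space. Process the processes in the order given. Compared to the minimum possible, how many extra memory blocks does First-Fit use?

1

First-Fit: [26,21,15] [20,11,21] [52] [39,18] [33] [46] [42] → 7 memory blocks.
Total size 344 MB; any packing needs at least ⌈344/64⌉ = 6 memory blocks.
An optimal packing achieves that bound: [52,11] [46,18] [42,21] [39,21] [33,26] [20,15] → 6 memory blocks.
Excess: 7 − 6 = 1.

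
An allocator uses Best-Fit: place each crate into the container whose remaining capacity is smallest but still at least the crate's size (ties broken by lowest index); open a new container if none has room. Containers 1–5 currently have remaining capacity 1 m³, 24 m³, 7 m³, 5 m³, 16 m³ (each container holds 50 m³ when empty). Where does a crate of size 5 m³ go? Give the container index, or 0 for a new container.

4

Containers with room: container 2 (24 m³), container 3 (7 m³), container 4 (5 m³), container 5 (16 m³).
Tightest fit is container 4 with 5 m³ free.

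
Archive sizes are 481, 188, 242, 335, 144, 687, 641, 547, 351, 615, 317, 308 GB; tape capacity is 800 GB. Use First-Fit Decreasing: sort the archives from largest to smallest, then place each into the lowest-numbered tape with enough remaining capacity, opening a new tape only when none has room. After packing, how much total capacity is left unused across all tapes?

Sorted descending: 687, 641, 615, 547, 481, 351, 335, 317, 308, 242, 188, 144.
687 GB → tape 1 (remaining 113 GB)
641 GB → tape 2 (remaining 159 GB)
615 GB → tape 3 (remaining 185 GB)
547 GB → tape 4 (remaining 253 GB)
481 GB → tape 5 (remaining 319 GB)
351 GB → tape 6 (remaining 449 GB)
335 GB → tape 6 (remaining 114 GB)
317 GB → tape 5 (remaining 2 GB)
308 GB → tape 7 (remaining 492 GB)
242 GB → tape 4 (remaining 11 GB)
188 GB → tape 7 (remaining 304 GB)
144 GB → tape 2 (remaining 15 GB)
7 tapes × 800 GB = 5600 GB; used 4856 GB; unused 744 GB.

744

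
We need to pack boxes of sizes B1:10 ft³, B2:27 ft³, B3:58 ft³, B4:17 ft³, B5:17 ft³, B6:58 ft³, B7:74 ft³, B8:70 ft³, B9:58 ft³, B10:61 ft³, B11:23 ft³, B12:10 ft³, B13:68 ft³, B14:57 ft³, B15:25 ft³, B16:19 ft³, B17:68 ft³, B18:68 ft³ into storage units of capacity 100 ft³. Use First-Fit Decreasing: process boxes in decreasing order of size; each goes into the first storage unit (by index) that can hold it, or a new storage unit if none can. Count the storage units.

Sorted descending: 74, 70, 68, 68, 68, 61, 58, 58, 58, 57, 27, 25, 23, 19, 17, 17, 10, 10.
storage unit 1: place 74 ft³, 26 ft³ left
storage unit 2: place 70 ft³, 30 ft³ left
storage unit 3: place 68 ft³, 32 ft³ left
storage unit 4: place 68 ft³, 32 ft³ left
storage unit 5: place 68 ft³, 32 ft³ left
storage unit 6: place 61 ft³, 39 ft³ left
storage unit 7: place 58 ft³, 42 ft³ left
storage unit 8: place 58 ft³, 42 ft³ left
storage unit 9: place 58 ft³, 42 ft³ left
storage unit 10: place 57 ft³, 43 ft³ left
storage unit 2: place 27 ft³, 3 ft³ left
storage unit 1: place 25 ft³, 1 ft³ left
storage unit 3: place 23 ft³, 9 ft³ left
storage unit 4: place 19 ft³, 13 ft³ left
storage unit 5: place 17 ft³, 15 ft³ left
storage unit 6: place 17 ft³, 22 ft³ left
storage unit 4: place 10 ft³, 3 ft³ left
storage unit 5: place 10 ft³, 5 ft³ left

10 storage units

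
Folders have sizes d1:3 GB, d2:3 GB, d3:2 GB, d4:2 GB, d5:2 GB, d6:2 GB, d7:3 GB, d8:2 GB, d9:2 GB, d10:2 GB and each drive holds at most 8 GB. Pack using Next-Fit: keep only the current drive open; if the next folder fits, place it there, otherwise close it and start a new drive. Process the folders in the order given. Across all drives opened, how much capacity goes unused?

9

drive 1: place d1 (3 GB), 5 GB left
drive 1: place d2 (3 GB), 2 GB left
drive 1: place d3 (2 GB), 0 GB left
drive 2: place d4 (2 GB), 6 GB left
drive 2: place d5 (2 GB), 4 GB left
drive 2: place d6 (2 GB), 2 GB left
drive 3: place d7 (3 GB), 5 GB left
drive 3: place d8 (2 GB), 3 GB left
drive 3: place d9 (2 GB), 1 GB left
drive 4: place d10 (2 GB), 6 GB left
4 drives × 8 GB = 32 GB; used 23 GB; unused 9 GB.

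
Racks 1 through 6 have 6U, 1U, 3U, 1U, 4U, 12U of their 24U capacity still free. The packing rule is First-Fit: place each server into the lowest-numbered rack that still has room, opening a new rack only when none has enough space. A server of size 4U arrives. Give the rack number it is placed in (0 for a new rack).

1

Racks with room: rack 1 (6U), rack 5 (4U), rack 6 (12U).
The first with room is rack 1.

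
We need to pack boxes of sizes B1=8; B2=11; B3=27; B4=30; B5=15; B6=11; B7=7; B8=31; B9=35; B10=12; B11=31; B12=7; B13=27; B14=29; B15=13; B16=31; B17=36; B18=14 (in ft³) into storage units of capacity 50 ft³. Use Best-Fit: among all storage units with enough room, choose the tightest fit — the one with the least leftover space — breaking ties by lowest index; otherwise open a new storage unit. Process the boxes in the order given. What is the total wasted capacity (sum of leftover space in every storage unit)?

75

Put B1 (8 ft³) in storage unit 1; 42 ft³ remain.
Put B2 (11 ft³) in storage unit 1; 31 ft³ remain.
Put B3 (27 ft³) in storage unit 1; 4 ft³ remain.
Put B4 (30 ft³) in storage unit 2; 20 ft³ remain.
Put B5 (15 ft³) in storage unit 2; 5 ft³ remain.
Put B6 (11 ft³) in storage unit 3; 39 ft³ remain.
Put B7 (7 ft³) in storage unit 3; 32 ft³ remain.
Put B8 (31 ft³) in storage unit 3; 1 ft³ remain.
Put B9 (35 ft³) in storage unit 4; 15 ft³ remain.
Put B10 (12 ft³) in storage unit 4; 3 ft³ remain.
Put B11 (31 ft³) in storage unit 5; 19 ft³ remain.
Put B12 (7 ft³) in storage unit 5; 12 ft³ remain.
Put B13 (27 ft³) in storage unit 6; 23 ft³ remain.
Put B14 (29 ft³) in storage unit 7; 21 ft³ remain.
Put B15 (13 ft³) in storage unit 7; 8 ft³ remain.
Put B16 (31 ft³) in storage unit 8; 19 ft³ remain.
Put B17 (36 ft³) in storage unit 9; 14 ft³ remain.
Put B18 (14 ft³) in storage unit 9; 0 ft³ remain.
9 storage units × 50 ft³ = 450 ft³; used 375 ft³; unused 75 ft³.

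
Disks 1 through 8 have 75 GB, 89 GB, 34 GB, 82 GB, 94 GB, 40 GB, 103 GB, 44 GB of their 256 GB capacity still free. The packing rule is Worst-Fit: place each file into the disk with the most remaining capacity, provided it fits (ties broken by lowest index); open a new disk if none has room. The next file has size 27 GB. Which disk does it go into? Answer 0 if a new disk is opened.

7

Disks with room: disk 1 (75 GB), disk 2 (89 GB), disk 3 (34 GB), disk 4 (82 GB), disk 5 (94 GB), disk 6 (40 GB), disk 7 (103 GB), disk 8 (44 GB).
Most room is disk 7 with 103 GB free.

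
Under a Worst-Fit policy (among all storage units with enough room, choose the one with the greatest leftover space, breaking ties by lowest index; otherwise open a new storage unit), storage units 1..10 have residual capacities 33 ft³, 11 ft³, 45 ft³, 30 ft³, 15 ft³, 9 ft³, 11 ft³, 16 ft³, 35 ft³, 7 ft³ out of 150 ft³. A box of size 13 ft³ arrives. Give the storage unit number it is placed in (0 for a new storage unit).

Storage units with room: storage unit 1 (33 ft³), storage unit 3 (45 ft³), storage unit 4 (30 ft³), storage unit 5 (15 ft³), storage unit 8 (16 ft³), storage unit 9 (35 ft³).
Most room is storage unit 3 with 45 ft³ free.

3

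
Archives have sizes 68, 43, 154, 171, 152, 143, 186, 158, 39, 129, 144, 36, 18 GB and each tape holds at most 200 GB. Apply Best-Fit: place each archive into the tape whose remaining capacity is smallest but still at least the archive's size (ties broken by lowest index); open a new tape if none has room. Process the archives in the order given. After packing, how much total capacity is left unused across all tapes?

359

68 GB → tape 1 (remaining 132 GB)
43 GB → tape 1 (remaining 89 GB)
154 GB → tape 2 (remaining 46 GB)
171 GB → tape 3 (remaining 29 GB)
152 GB → tape 4 (remaining 48 GB)
143 GB → tape 5 (remaining 57 GB)
186 GB → tape 6 (remaining 14 GB)
158 GB → tape 7 (remaining 42 GB)
39 GB → tape 7 (remaining 3 GB)
129 GB → tape 8 (remaining 71 GB)
144 GB → tape 9 (remaining 56 GB)
36 GB → tape 2 (remaining 10 GB)
18 GB → tape 3 (remaining 11 GB)
9 tapes × 200 GB = 1800 GB; used 1441 GB; unused 359 GB.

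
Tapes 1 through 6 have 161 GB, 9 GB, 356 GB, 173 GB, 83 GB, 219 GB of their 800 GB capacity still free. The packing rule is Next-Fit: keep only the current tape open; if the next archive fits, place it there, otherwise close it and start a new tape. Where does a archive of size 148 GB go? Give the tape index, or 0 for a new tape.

6

Next-Fit only looks at tape 6, which has 219 GB free.
148 GB fits there.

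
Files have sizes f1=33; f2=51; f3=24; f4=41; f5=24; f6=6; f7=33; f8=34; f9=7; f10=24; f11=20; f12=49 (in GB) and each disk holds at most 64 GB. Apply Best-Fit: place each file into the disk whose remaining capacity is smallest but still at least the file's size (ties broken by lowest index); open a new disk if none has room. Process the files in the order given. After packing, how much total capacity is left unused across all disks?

38

disk 1: place f1 (33 GB), 31 GB left
disk 2: place f2 (51 GB), 13 GB left
disk 1: place f3 (24 GB), 7 GB left
disk 3: place f4 (41 GB), 23 GB left
disk 4: place f5 (24 GB), 40 GB left
disk 1: place f6 (6 GB), 1 GB left
disk 4: place f7 (33 GB), 7 GB left
disk 5: place f8 (34 GB), 30 GB left
disk 4: place f9 (7 GB), 0 GB left
disk 5: place f10 (24 GB), 6 GB left
disk 3: place f11 (20 GB), 3 GB left
disk 6: place f12 (49 GB), 15 GB left
6 disks × 64 GB = 384 GB; used 346 GB; unused 38 GB.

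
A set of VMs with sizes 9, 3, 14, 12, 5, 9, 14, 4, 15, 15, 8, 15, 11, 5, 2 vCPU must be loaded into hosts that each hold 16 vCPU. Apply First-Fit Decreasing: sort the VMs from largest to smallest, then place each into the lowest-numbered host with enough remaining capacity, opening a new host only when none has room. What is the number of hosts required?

10 hosts

Sorted descending: 15, 15, 15, 14, 14, 12, 11, 9, 9, 8, 5, 5, 4, 3, 2.
host 1: place 15 vCPU, 1 vCPU left
host 2: place 15 vCPU, 1 vCPU left
host 3: place 15 vCPU, 1 vCPU left
host 4: place 14 vCPU, 2 vCPU left
host 5: place 14 vCPU, 2 vCPU left
host 6: place 12 vCPU, 4 vCPU left
host 7: place 11 vCPU, 5 vCPU left
host 8: place 9 vCPU, 7 vCPU left
host 9: place 9 vCPU, 7 vCPU left
host 10: place 8 vCPU, 8 vCPU left
host 7: place 5 vCPU, 0 vCPU left
host 8: place 5 vCPU, 2 vCPU left
host 6: place 4 vCPU, 0 vCPU left
host 9: place 3 vCPU, 4 vCPU left
host 4: place 2 vCPU, 0 vCPU left
Final hosts: [15] [15] [15] [14,2] [14] [12,4] [11,5] [9,5] [9,3] [8].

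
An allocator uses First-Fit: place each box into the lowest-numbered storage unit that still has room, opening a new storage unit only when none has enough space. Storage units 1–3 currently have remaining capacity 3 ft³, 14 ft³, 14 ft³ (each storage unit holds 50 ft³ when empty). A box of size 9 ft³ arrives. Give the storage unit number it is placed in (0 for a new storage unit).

Storage units with room: storage unit 2 (14 ft³), storage unit 3 (14 ft³).
The first with room is storage unit 2.

2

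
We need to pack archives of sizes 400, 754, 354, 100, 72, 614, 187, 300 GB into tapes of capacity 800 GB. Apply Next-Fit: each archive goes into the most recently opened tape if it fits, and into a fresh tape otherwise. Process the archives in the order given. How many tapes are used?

400 GB → tape 1 (remaining 400 GB)
754 GB → tape 2 (remaining 46 GB)
354 GB → tape 3 (remaining 446 GB)
100 GB → tape 3 (remaining 346 GB)
72 GB → tape 3 (remaining 274 GB)
614 GB → tape 4 (remaining 186 GB)
187 GB → tape 5 (remaining 613 GB)
300 GB → tape 5 (remaining 313 GB)

5 tapes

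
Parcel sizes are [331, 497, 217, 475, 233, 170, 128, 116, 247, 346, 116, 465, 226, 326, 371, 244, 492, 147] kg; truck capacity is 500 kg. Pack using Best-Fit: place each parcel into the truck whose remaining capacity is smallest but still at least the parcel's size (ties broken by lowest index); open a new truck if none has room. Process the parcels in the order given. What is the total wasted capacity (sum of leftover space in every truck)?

853

Put 331 kg in truck 1; 169 kg remain.
Put 497 kg in truck 2; 3 kg remain.
Put 217 kg in truck 3; 283 kg remain.
Put 475 kg in truck 4; 25 kg remain.
Put 233 kg in truck 3; 50 kg remain.
Put 170 kg in truck 5; 330 kg remain.
Put 128 kg in truck 1; 41 kg remain.
Put 116 kg in truck 5; 214 kg remain.
Put 247 kg in truck 6; 253 kg remain.
Put 346 kg in truck 7; 154 kg remain.
Put 116 kg in truck 7; 38 kg remain.
Put 465 kg in truck 8; 35 kg remain.
Put 226 kg in truck 6; 27 kg remain.
Put 326 kg in truck 9; 174 kg remain.
Put 371 kg in truck 10; 129 kg remain.
Put 244 kg in truck 11; 256 kg remain.
Put 492 kg in truck 12; 8 kg remain.
Put 147 kg in truck 9; 27 kg remain.
12 trucks × 500 kg = 6000 kg; used 5147 kg; unused 853 kg.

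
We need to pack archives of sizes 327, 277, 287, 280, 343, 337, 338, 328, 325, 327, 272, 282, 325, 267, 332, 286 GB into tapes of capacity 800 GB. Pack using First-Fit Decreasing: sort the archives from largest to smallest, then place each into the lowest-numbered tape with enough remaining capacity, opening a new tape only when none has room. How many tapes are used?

8 tapes

Sorted descending: 343, 338, 337, 332, 328, 327, 327, 325, 325, 287, 286, 282, 280, 277, 272, 267.
Put 343 GB in tape 1; 457 GB remain.
Put 338 GB in tape 1; 119 GB remain.
Put 337 GB in tape 2; 463 GB remain.
Put 332 GB in tape 2; 131 GB remain.
Put 328 GB in tape 3; 472 GB remain.
Put 327 GB in tape 3; 145 GB remain.
Put 327 GB in tape 4; 473 GB remain.
Put 325 GB in tape 4; 148 GB remain.
Put 325 GB in tape 5; 475 GB remain.
Put 287 GB in tape 5; 188 GB remain.
Put 286 GB in tape 6; 514 GB remain.
Put 282 GB in tape 6; 232 GB remain.
Put 280 GB in tape 7; 520 GB remain.
Put 277 GB in tape 7; 243 GB remain.
Put 272 GB in tape 8; 528 GB remain.
Put 267 GB in tape 8; 261 GB remain.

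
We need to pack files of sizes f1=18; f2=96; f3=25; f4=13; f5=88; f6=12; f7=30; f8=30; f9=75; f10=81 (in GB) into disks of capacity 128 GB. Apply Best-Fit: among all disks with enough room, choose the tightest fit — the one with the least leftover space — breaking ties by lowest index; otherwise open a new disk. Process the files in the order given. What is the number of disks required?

disk 1: place f1 (18 GB), 110 GB left
disk 1: place f2 (96 GB), 14 GB left
disk 2: place f3 (25 GB), 103 GB left
disk 1: place f4 (13 GB), 1 GB left
disk 2: place f5 (88 GB), 15 GB left
disk 2: place f6 (12 GB), 3 GB left
disk 3: place f7 (30 GB), 98 GB left
disk 3: place f8 (30 GB), 68 GB left
disk 4: place f9 (75 GB), 53 GB left
disk 5: place f10 (81 GB), 47 GB left

5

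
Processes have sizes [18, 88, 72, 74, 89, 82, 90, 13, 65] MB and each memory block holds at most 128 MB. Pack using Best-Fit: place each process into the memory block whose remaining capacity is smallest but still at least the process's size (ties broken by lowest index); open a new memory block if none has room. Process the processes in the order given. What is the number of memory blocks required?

Put 18 MB in memory block 1; 110 MB remain.
Put 88 MB in memory block 1; 22 MB remain.
Put 72 MB in memory block 2; 56 MB remain.
Put 74 MB in memory block 3; 54 MB remain.
Put 89 MB in memory block 4; 39 MB remain.
Put 82 MB in memory block 5; 46 MB remain.
Put 90 MB in memory block 6; 38 MB remain.
Put 13 MB in memory block 1; 9 MB remain.
Put 65 MB in memory block 7; 63 MB remain.

7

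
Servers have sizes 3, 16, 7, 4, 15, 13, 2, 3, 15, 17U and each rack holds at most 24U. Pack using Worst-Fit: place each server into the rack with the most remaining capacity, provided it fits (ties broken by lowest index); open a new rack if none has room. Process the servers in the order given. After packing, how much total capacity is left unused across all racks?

25

rack 1: place 3U, 21U left
rack 1: place 16U, 5U left
rack 2: place 7U, 17U left
rack 2: place 4U, 13U left
rack 3: place 15U, 9U left
rack 2: place 13U, 0U left
rack 3: place 2U, 7U left
rack 3: place 3U, 4U left
rack 4: place 15U, 9U left
rack 5: place 17U, 7U left
5 racks × 24U = 120U; used 95U; unused 25U.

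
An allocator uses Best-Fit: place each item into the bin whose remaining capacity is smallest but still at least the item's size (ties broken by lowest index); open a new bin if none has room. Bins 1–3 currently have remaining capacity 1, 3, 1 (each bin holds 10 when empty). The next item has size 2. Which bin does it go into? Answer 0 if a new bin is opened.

2

Bins with room: bin 2 (3).
Tightest fit is bin 2 with 3 free.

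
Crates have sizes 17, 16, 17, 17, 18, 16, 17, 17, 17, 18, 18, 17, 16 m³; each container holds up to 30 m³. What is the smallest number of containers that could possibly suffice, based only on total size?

Total size = 17 + 16 + 17 + 17 + 18 + 16 + 17 + 17 + 17 + 18 + 18 + 17 + 16 = 221 m³.
⌈221 / 30⌉ = 8.

8 containers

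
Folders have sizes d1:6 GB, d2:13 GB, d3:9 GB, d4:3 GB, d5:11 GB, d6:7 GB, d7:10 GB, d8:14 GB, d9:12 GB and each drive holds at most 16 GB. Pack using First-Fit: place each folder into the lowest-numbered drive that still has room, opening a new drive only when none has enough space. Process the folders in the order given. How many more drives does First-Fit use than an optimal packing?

First-Fit: [6,9] [13,3] [11] [7] [10] [14] [12] → 7 drives.
Total size 85 GB; any packing needs at least ⌈85/16⌉ = 6 drives.
An optimal packing achieves that bound: [14] [13,3] [12] [11] [10,6] [9,7] → 6 drives.
Excess: 7 − 6 = 1.

1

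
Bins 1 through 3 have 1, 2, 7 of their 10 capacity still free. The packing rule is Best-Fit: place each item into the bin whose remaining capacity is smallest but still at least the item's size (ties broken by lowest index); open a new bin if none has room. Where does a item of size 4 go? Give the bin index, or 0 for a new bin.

Bins with room: bin 3 (7).
Tightest fit is bin 3 with 7 free.

3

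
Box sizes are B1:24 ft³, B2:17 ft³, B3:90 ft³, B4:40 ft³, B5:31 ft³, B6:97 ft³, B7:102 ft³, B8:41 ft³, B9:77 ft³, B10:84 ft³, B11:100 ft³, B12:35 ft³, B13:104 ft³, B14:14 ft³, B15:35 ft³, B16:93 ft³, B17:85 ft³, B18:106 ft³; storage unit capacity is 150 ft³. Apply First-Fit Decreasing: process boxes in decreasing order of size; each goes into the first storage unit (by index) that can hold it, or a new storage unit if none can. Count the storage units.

Sorted descending: 106, 104, 102, 100, 97, 93, 90, 85, 84, 77, 41, 40, 35, 35, 31, 24, 17, 14.
106 ft³ → storage unit 1 (remaining 44 ft³)
104 ft³ → storage unit 2 (remaining 46 ft³)
102 ft³ → storage unit 3 (remaining 48 ft³)
100 ft³ → storage unit 4 (remaining 50 ft³)
97 ft³ → storage unit 5 (remaining 53 ft³)
93 ft³ → storage unit 6 (remaining 57 ft³)
90 ft³ → storage unit 7 (remaining 60 ft³)
85 ft³ → storage unit 8 (remaining 65 ft³)
84 ft³ → storage unit 9 (remaining 66 ft³)
77 ft³ → storage unit 10 (remaining 73 ft³)
41 ft³ → storage unit 1 (remaining 3 ft³)
40 ft³ → storage unit 2 (remaining 6 ft³)
35 ft³ → storage unit 3 (remaining 13 ft³)
35 ft³ → storage unit 4 (remaining 15 ft³)
31 ft³ → storage unit 5 (remaining 22 ft³)
24 ft³ → storage unit 6 (remaining 33 ft³)
17 ft³ → storage unit 5 (remaining 5 ft³)
14 ft³ → storage unit 4 (remaining 1 ft³)

10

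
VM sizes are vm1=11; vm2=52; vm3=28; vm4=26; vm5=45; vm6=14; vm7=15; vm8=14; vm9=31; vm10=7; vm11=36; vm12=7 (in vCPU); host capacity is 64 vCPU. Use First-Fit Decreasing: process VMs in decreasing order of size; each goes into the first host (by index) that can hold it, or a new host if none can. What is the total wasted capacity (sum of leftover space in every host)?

34

Sorted descending: 52, 45, 36, 31, 28, 26, 15, 14, 14, 11, 7, 7.
Put 52 vCPU in host 1; 12 vCPU remain.
Put 45 vCPU in host 2; 19 vCPU remain.
Put 36 vCPU in host 3; 28 vCPU remain.
Put 31 vCPU in host 4; 33 vCPU remain.
Put 28 vCPU in host 3; 0 vCPU remain.
Put 26 vCPU in host 4; 7 vCPU remain.
Put 15 vCPU in host 2; 4 vCPU remain.
Put 14 vCPU in host 5; 50 vCPU remain.
Put 14 vCPU in host 5; 36 vCPU remain.
Put 11 vCPU in host 1; 1 vCPU remain.
Put 7 vCPU in host 4; 0 vCPU remain.
Put 7 vCPU in host 5; 29 vCPU remain.
5 hosts × 64 vCPU = 320 vCPU; used 286 vCPU; unused 34 vCPU.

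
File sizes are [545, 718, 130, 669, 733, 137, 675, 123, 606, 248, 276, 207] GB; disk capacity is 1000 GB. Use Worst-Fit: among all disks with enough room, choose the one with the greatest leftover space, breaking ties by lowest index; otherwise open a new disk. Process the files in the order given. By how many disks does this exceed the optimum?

0

Worst-Fit: [545,130,123] [718,207] [669,137] [733] [675,276] [606,248] → 6 disks.
Total size 5067 GB; any packing needs at least ⌈5067/1000⌉ = 6 disks.
So 6 is already optimal.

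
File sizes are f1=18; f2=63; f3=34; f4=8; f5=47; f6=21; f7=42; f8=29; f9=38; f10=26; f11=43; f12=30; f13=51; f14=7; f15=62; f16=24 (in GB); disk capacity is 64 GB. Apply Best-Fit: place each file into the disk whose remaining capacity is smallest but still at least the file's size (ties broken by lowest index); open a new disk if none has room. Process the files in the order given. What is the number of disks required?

f1 (18 GB) → disk 1 (remaining 46 GB)
f2 (63 GB) → disk 2 (remaining 1 GB)
f3 (34 GB) → disk 1 (remaining 12 GB)
f4 (8 GB) → disk 1 (remaining 4 GB)
f5 (47 GB) → disk 3 (remaining 17 GB)
f6 (21 GB) → disk 4 (remaining 43 GB)
f7 (42 GB) → disk 4 (remaining 1 GB)
f8 (29 GB) → disk 5 (remaining 35 GB)
f9 (38 GB) → disk 6 (remaining 26 GB)
f10 (26 GB) → disk 6 (remaining 0 GB)
f11 (43 GB) → disk 7 (remaining 21 GB)
f12 (30 GB) → disk 5 (remaining 5 GB)
f13 (51 GB) → disk 8 (remaining 13 GB)
f14 (7 GB) → disk 8 (remaining 6 GB)
f15 (62 GB) → disk 9 (remaining 2 GB)
f16 (24 GB) → disk 10 (remaining 40 GB)
Final disks: [18,34,8] [63] [47] [21,42] [29,30] [38,26] [43] [51,7] [62] [24].

10 disks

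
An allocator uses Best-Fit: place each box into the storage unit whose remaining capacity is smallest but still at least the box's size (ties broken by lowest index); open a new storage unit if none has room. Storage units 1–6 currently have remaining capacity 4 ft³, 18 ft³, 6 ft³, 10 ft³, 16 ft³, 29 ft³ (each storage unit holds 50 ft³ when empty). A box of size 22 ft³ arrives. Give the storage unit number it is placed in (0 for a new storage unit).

6

Storage units with room: storage unit 6 (29 ft³).
Tightest fit is storage unit 6 with 29 ft³ free.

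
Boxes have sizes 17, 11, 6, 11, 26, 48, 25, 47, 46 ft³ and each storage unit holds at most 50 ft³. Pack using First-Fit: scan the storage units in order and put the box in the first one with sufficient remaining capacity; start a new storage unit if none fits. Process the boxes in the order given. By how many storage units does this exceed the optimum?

First-Fit: [17,11,6,11] [26] [48] [25] [47] [46] → 6 storage units.
Total size 237 ft³; any packing needs at least ⌈237/50⌉ = 5 storage units.
An optimal packing achieves that bound: [48] [47] [46] [26,17,6] [25,11,11] → 5 storage units.
Excess: 6 − 5 = 1.

1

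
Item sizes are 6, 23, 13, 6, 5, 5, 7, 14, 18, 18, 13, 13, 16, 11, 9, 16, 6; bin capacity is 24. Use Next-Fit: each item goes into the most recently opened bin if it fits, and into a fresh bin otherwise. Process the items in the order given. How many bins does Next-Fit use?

12

Put 6 in bin 1; 18 remain.
Put 23 in bin 2; 1 remain.
Put 13 in bin 3; 11 remain.
Put 6 in bin 3; 5 remain.
Put 5 in bin 3; 0 remain.
Put 5 in bin 4; 19 remain.
Put 7 in bin 4; 12 remain.
Put 14 in bin 5; 10 remain.
Put 18 in bin 6; 6 remain.
Put 18 in bin 7; 6 remain.
Put 13 in bin 8; 11 remain.
Put 13 in bin 9; 11 remain.
Put 16 in bin 10; 8 remain.
Put 11 in bin 11; 13 remain.
Put 9 in bin 11; 4 remain.
Put 16 in bin 12; 8 remain.
Put 6 in bin 12; 2 remain.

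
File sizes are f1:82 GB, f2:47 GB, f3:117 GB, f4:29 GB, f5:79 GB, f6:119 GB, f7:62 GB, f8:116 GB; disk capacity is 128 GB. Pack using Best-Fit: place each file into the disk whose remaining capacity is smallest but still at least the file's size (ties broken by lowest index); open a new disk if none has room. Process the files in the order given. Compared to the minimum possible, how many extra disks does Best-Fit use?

Best-Fit: [82,29] [47,79] [117] [119] [62] [116] → 6 disks.
Total size 651 GB; any packing needs at least ⌈651/128⌉ = 6 disks.
So 6 is already optimal.

0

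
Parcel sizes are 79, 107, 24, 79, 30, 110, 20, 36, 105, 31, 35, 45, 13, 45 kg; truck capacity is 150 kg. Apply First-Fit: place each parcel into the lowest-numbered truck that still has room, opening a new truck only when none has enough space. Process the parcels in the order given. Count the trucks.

6

79 kg → truck 1 (remaining 71 kg)
107 kg → truck 2 (remaining 43 kg)
24 kg → truck 1 (remaining 47 kg)
79 kg → truck 3 (remaining 71 kg)
30 kg → truck 1 (remaining 17 kg)
110 kg → truck 4 (remaining 40 kg)
20 kg → truck 2 (remaining 23 kg)
36 kg → truck 3 (remaining 35 kg)
105 kg → truck 5 (remaining 45 kg)
31 kg → truck 3 (remaining 4 kg)
35 kg → truck 4 (remaining 5 kg)
45 kg → truck 5 (remaining 0 kg)
13 kg → truck 1 (remaining 4 kg)
45 kg → truck 6 (remaining 105 kg)
Final trucks: [79,24,30,13] [107,20] [79,36,31] [110,35] [105,45] [45].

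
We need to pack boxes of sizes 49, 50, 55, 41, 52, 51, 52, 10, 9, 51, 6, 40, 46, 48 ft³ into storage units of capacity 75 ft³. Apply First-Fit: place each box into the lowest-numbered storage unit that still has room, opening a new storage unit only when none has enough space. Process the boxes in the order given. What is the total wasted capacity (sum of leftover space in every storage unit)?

Put 49 ft³ in storage unit 1; 26 ft³ remain.
Put 50 ft³ in storage unit 2; 25 ft³ remain.
Put 55 ft³ in storage unit 3; 20 ft³ remain.
Put 41 ft³ in storage unit 4; 34 ft³ remain.
Put 52 ft³ in storage unit 5; 23 ft³ remain.
Put 51 ft³ in storage unit 6; 24 ft³ remain.
Put 52 ft³ in storage unit 7; 23 ft³ remain.
Put 10 ft³ in storage unit 1; 16 ft³ remain.
Put 9 ft³ in storage unit 1; 7 ft³ remain.
Put 51 ft³ in storage unit 8; 24 ft³ remain.
Put 6 ft³ in storage unit 1; 1 ft³ remain.
Put 40 ft³ in storage unit 9; 35 ft³ remain.
Put 46 ft³ in storage unit 10; 29 ft³ remain.
Put 48 ft³ in storage unit 11; 27 ft³ remain.
11 storage units × 75 ft³ = 825 ft³; used 560 ft³; unused 265 ft³.

265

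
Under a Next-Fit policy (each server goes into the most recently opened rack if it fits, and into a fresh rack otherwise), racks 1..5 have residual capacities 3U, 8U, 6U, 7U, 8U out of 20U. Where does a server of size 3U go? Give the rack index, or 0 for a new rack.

Next-Fit only looks at rack 5, which has 8U free.
3U fits there.

5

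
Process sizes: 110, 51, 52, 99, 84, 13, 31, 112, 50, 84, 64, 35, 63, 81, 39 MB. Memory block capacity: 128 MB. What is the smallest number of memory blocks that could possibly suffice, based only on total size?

8

Total size = 110 + 51 + 52 + 99 + 84 + 13 + 31 + 112 + 50 + 84 + 64 + 35 + 63 + 81 + 39 = 968 MB.
⌈968 / 128⌉ = 8.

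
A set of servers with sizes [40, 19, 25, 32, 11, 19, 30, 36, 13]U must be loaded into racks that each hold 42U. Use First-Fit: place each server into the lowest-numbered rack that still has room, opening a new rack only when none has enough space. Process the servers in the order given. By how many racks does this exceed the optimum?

First-Fit: [40] [19,11] [25,13] [32] [19] [30] [36] → 7 racks.
Total size 225U; any packing needs at least ⌈225/42⌉ = 6 racks.
An optimal packing achieves that bound: [40] [36] [32] [30,11] [25,13] [19,19] → 6 racks.
Excess: 7 − 6 = 1.

1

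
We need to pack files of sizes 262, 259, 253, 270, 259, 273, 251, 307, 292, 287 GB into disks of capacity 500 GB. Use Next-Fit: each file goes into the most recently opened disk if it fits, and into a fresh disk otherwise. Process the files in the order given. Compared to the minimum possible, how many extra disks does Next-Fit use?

Next-Fit: [262] [259] [253] [270] [259] [273] [251] [307] [292] [287] → 10 disks.
10 files exceed 250 GB (half the capacity), and no two of those can share a disk, so at least 10 disks are needed.
So 10 is already optimal.

0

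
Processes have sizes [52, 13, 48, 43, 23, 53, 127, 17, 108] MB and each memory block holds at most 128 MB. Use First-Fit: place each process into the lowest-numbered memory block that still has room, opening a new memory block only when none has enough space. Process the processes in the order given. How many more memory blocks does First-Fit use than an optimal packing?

First-Fit: [52,13,48] [43,23,53] [127] [17,108] → 4 memory blocks.
Total size 484 MB; any packing needs at least ⌈484/128⌉ = 4 memory blocks.
So 4 is already optimal.

0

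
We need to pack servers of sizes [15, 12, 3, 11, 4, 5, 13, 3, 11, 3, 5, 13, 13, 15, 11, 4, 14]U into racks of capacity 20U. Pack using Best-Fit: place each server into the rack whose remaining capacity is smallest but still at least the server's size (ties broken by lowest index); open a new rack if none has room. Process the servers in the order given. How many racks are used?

10 racks

Put 15U in rack 1; 5U remain.
Put 12U in rack 2; 8U remain.
Put 3U in rack 1; 2U remain.
Put 11U in rack 3; 9U remain.
Put 4U in rack 2; 4U remain.
Put 5U in rack 3; 4U remain.
Put 13U in rack 4; 7U remain.
Put 3U in rack 2; 1U remain.
Put 11U in rack 5; 9U remain.
Put 3U in rack 3; 1U remain.
Put 5U in rack 4; 2U remain.
Put 13U in rack 6; 7U remain.
Put 13U in rack 7; 7U remain.
Put 15U in rack 8; 5U remain.
Put 11U in rack 9; 9U remain.
Put 4U in rack 8; 1U remain.
Put 14U in rack 10; 6U remain.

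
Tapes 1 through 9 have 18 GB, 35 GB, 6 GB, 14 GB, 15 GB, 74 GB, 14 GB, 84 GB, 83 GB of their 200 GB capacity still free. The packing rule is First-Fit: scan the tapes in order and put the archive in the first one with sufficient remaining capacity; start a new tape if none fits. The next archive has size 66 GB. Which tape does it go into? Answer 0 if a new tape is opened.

6

Tapes with room: tape 6 (74 GB), tape 8 (84 GB), tape 9 (83 GB).
The first with room is tape 6.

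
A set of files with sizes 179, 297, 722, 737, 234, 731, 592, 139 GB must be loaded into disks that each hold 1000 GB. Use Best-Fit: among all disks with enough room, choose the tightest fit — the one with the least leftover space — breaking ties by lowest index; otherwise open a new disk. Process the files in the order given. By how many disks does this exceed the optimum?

1

Best-Fit: [179,297] [722] [737,234] [731,139] [592] → 5 disks.
Total size 3631 GB; any packing needs at least ⌈3631/1000⌉ = 4 disks.
An optimal packing achieves that bound: [737,234] [731,179] [722,139] [592,297] → 4 disks.
Excess: 5 − 4 = 1.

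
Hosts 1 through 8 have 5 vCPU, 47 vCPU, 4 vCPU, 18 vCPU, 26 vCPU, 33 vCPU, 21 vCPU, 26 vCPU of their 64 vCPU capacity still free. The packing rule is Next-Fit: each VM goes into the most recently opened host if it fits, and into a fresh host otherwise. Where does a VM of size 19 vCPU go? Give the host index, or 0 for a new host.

Next-Fit only looks at host 8, which has 26 vCPU free.
19 vCPU fits there.

8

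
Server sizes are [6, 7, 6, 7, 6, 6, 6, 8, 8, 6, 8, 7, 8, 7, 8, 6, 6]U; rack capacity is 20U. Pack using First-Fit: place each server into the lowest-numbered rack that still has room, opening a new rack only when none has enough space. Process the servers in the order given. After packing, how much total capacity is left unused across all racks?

6U → rack 1 (remaining 14U)
7U → rack 1 (remaining 7U)
6U → rack 1 (remaining 1U)
7U → rack 2 (remaining 13U)
6U → rack 2 (remaining 7U)
6U → rack 2 (remaining 1U)
6U → rack 3 (remaining 14U)
8U → rack 3 (remaining 6U)
8U → rack 4 (remaining 12U)
6U → rack 3 (remaining 0U)
8U → rack 4 (remaining 4U)
7U → rack 5 (remaining 13U)
8U → rack 5 (remaining 5U)
7U → rack 6 (remaining 13U)
8U → rack 6 (remaining 5U)
6U → rack 7 (remaining 14U)
6U → rack 7 (remaining 8U)
7 racks × 20U = 140U; used 116U; unused 24U.

24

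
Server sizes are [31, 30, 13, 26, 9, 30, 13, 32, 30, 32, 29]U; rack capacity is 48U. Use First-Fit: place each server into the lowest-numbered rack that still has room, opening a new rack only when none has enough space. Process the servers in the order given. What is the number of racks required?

31U → rack 1 (remaining 17U)
30U → rack 2 (remaining 18U)
13U → rack 1 (remaining 4U)
26U → rack 3 (remaining 22U)
9U → rack 2 (remaining 9U)
30U → rack 4 (remaining 18U)
13U → rack 3 (remaining 9U)
32U → rack 5 (remaining 16U)
30U → rack 6 (remaining 18U)
32U → rack 7 (remaining 16U)
29U → rack 8 (remaining 19U)
Final racks: [31,13] [30,9] [26,13] [30] [32] [30] [32] [29].

8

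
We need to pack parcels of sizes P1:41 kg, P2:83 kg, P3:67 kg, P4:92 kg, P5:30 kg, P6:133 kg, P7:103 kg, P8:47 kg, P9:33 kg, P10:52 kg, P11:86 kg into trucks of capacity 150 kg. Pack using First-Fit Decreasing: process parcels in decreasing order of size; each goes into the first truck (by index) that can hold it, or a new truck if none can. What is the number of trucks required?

Sorted descending: 133, 103, 92, 86, 83, 67, 52, 47, 41, 33, 30.
Put 133 kg in truck 1; 17 kg remain.
Put 103 kg in truck 2; 47 kg remain.
Put 92 kg in truck 3; 58 kg remain.
Put 86 kg in truck 4; 64 kg remain.
Put 83 kg in truck 5; 67 kg remain.
Put 67 kg in truck 5; 0 kg remain.
Put 52 kg in truck 3; 6 kg remain.
Put 47 kg in truck 2; 0 kg remain.
Put 41 kg in truck 4; 23 kg remain.
Put 33 kg in truck 6; 117 kg remain.
Put 30 kg in truck 6; 87 kg remain.
Final trucks: [133] [103,47] [92,52] [86,41] [83,67] [33,30].

6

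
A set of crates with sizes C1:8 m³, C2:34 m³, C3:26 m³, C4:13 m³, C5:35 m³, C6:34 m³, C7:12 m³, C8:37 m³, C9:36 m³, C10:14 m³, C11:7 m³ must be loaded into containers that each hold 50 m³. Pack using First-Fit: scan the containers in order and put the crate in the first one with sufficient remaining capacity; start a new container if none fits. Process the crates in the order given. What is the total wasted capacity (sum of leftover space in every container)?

44

Put C1 (8 m³) in container 1; 42 m³ remain.
Put C2 (34 m³) in container 1; 8 m³ remain.
Put C3 (26 m³) in container 2; 24 m³ remain.
Put C4 (13 m³) in container 2; 11 m³ remain.
Put C5 (35 m³) in container 3; 15 m³ remain.
Put C6 (34 m³) in container 4; 16 m³ remain.
Put C7 (12 m³) in container 3; 3 m³ remain.
Put C8 (37 m³) in container 5; 13 m³ remain.
Put C9 (36 m³) in container 6; 14 m³ remain.
Put C10 (14 m³) in container 4; 2 m³ remain.
Put C11 (7 m³) in container 1; 1 m³ remain.
6 containers × 50 m³ = 300 m³; used 256 m³; unused 44 m³.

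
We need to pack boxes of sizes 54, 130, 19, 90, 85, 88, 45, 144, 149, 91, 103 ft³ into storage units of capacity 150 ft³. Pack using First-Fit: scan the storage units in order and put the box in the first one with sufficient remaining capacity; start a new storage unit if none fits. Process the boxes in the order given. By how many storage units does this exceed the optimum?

First-Fit: [54,19,45] [130] [90] [85] [88] [144] [149] [91] [103] → 9 storage units.
8 boxes exceed 75 ft³ (half the capacity), and no two of those can share a storage unit, so at least 8 storage units are needed.
An optimal packing achieves that bound: [149] [144] [130,19] [103,45] [91,54] [90] [88] [85] → 8 storage units.
Excess: 9 − 8 = 1.

1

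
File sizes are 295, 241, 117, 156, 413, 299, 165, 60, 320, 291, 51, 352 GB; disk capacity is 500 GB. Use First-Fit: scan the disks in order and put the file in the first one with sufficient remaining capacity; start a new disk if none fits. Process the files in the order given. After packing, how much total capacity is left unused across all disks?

740

295 GB → disk 1 (remaining 205 GB)
241 GB → disk 2 (remaining 259 GB)
117 GB → disk 1 (remaining 88 GB)
156 GB → disk 2 (remaining 103 GB)
413 GB → disk 3 (remaining 87 GB)
299 GB → disk 4 (remaining 201 GB)
165 GB → disk 4 (remaining 36 GB)
60 GB → disk 1 (remaining 28 GB)
320 GB → disk 5 (remaining 180 GB)
291 GB → disk 6 (remaining 209 GB)
51 GB → disk 2 (remaining 52 GB)
352 GB → disk 7 (remaining 148 GB)
7 disks × 500 GB = 3500 GB; used 2760 GB; unused 740 GB.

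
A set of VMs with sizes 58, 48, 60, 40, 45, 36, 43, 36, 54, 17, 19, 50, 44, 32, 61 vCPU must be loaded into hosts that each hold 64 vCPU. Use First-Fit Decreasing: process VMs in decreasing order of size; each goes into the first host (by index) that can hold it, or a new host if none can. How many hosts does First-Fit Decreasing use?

Sorted descending: 61, 60, 58, 54, 50, 48, 45, 44, 43, 40, 36, 36, 32, 19, 17.
Put 61 vCPU in host 1; 3 vCPU remain.
Put 60 vCPU in host 2; 4 vCPU remain.
Put 58 vCPU in host 3; 6 vCPU remain.
Put 54 vCPU in host 4; 10 vCPU remain.
Put 50 vCPU in host 5; 14 vCPU remain.
Put 48 vCPU in host 6; 16 vCPU remain.
Put 45 vCPU in host 7; 19 vCPU remain.
Put 44 vCPU in host 8; 20 vCPU remain.
Put 43 vCPU in host 9; 21 vCPU remain.
Put 40 vCPU in host 10; 24 vCPU remain.
Put 36 vCPU in host 11; 28 vCPU remain.
Put 36 vCPU in host 12; 28 vCPU remain.
Put 32 vCPU in host 13; 32 vCPU remain.
Put 19 vCPU in host 7; 0 vCPU remain.
Put 17 vCPU in host 8; 3 vCPU remain.
Final hosts: [61] [60] [58] [54] [50] [48] [45,19] [44,17] [43] [40] [36] [36] [32].

13 hosts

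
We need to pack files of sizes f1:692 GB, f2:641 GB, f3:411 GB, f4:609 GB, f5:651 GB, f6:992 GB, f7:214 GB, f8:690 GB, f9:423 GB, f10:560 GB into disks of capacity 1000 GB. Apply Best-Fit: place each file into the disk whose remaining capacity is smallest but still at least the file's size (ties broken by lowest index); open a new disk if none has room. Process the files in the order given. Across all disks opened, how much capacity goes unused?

2117

Put f1 (692 GB) in disk 1; 308 GB remain.
Put f2 (641 GB) in disk 2; 359 GB remain.
Put f3 (411 GB) in disk 3; 589 GB remain.
Put f4 (609 GB) in disk 4; 391 GB remain.
Put f5 (651 GB) in disk 5; 349 GB remain.
Put f6 (992 GB) in disk 6; 8 GB remain.
Put f7 (214 GB) in disk 1; 94 GB remain.
Put f8 (690 GB) in disk 7; 310 GB remain.
Put f9 (423 GB) in disk 3; 166 GB remain.
Put f10 (560 GB) in disk 8; 440 GB remain.
8 disks × 1000 GB = 8000 GB; used 5883 GB; unused 2117 GB.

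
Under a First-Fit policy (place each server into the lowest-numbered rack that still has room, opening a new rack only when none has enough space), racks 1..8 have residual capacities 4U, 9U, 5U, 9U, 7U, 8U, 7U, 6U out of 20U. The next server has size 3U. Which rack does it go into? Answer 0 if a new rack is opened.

1

Racks with room: rack 1 (4U), rack 2 (9U), rack 3 (5U), rack 4 (9U), rack 5 (7U), rack 6 (8U), rack 7 (7U), rack 8 (6U).
The first with room is rack 1.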